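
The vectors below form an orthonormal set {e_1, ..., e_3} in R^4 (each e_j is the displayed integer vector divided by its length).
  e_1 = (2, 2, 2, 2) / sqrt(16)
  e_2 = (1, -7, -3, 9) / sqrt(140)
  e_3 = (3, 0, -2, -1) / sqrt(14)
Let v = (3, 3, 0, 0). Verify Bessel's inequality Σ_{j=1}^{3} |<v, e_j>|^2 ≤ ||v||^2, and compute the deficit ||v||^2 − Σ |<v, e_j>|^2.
Σ |<v, e_j>|^2 = 171/10; ||v||^2 = 18; deficit = 9/10

Write each e_j = u_j / sqrt(<u_j, u_j>) where u_j is the displayed integer vector. Then <v, e_j> = <v, u_j> / sqrt(<u_j, u_j>), so |<v, e_j>|^2 = <v, u_j>^2 / <u_j, u_j>.
Coefficients: <v, e_1> = 12/sqrt(16), <v, e_2> = -18/sqrt(140), <v, e_3> = 9/sqrt(14).
Square and sum: Σ |<v, e_j>|^2 = 171/10.
Compute ||v||^2 = v·v = 18.
Deficit = 18 − 171/10 = 9/10 ≥ 0, confirming Bessel's inequality. (The deficit equals ||v − Σ <v,e_j> e_j||^2, the squared distance from v to span{e_j}.)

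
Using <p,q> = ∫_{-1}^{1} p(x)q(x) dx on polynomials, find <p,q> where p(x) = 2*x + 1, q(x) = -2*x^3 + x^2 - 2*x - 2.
<p,q> = -38/5

Expand the product: p(x)·q(x) = -4*x^4 - 3*x^2 - 6*x - 2.
∫_{-1}^{1} of each monomial x^k gives [2/(k+1) if k even, 0 if k odd]. Integrating term-by-term (or equivalently evaluating the antiderivative F(x) = -4*x^5/5 - x^3 - 3*x^2 - 2*x at the endpoints):
  F(1) − F(−1) = -34/5 − (4/5) = -38/5.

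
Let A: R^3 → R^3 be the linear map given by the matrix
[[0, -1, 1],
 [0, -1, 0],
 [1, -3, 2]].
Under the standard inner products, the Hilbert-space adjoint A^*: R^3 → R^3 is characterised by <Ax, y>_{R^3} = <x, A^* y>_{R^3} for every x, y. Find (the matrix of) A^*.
A^* = A^T =
[[0, 0, 1],
 [-1, -1, -3],
 [1, 0, 2]]

For real matrices with standard dot products, the defining identity <Ax, y> = <x, A^* y> gives (Ax)^T y = x^T (A^*) y, i.e. x^T A^T y = x^T (A^*) y. Since this holds for all x, y, we must have A^* = A^T. Therefore
A^* =
[[0, 0, 1],
 [-1, -1, -3],
 [1, 0, 2]].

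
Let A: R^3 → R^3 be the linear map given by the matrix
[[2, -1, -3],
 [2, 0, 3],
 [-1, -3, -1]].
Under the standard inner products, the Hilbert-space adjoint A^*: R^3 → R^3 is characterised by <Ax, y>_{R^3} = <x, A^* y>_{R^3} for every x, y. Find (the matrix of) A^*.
A^* = A^T =
[[2, 2, -1],
 [-1, 0, -3],
 [-3, 3, -1]]

For real matrices with standard dot products, the defining identity <Ax, y> = <x, A^* y> gives (Ax)^T y = x^T (A^*) y, i.e. x^T A^T y = x^T (A^*) y. Since this holds for all x, y, we must have A^* = A^T. Therefore
A^* =
[[2, 2, -1],
 [-1, 0, -3],
 [-3, 3, -1]].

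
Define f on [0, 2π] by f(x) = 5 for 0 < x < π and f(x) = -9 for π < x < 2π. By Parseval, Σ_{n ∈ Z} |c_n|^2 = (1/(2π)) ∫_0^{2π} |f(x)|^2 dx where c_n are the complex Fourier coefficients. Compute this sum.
Σ |c_n|^2 = 53

Parseval equates the L^2 energy of f (normalised by 1/(2π)) with the ℓ^2 sum of its Fourier coefficients: (1/(2π)) ∫_0^{2π} |f|^2 = Σ |c_n|^2.
Compute the left side: (1/(2π)) [∫_0^π 5^2 dx + ∫_π^{2π} (-9)^2 dx] = (1/(2π)) · (25π + 81π) = (25 + 81)/2 = 53.
So Σ_{n ∈ Z} |c_n|^2 = 53.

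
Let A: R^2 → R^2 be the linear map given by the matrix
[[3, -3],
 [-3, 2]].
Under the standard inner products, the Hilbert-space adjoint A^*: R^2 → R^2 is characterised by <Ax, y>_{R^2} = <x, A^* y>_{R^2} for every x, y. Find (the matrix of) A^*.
A^* = A^T =
[[3, -3],
 [-3, 2]]

For real matrices with standard dot products, the defining identity <Ax, y> = <x, A^* y> gives (Ax)^T y = x^T (A^*) y, i.e. x^T A^T y = x^T (A^*) y. Since this holds for all x, y, we must have A^* = A^T. Therefore
A^* =
[[3, -3],
 [-3, 2]].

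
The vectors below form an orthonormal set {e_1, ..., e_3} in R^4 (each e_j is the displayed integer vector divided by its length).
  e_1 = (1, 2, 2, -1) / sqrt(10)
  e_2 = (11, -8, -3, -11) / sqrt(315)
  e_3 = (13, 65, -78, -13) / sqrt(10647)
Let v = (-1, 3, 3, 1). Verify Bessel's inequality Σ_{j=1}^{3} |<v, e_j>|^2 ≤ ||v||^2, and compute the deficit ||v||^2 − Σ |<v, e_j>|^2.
Σ |<v, e_j>|^2 = 20; ||v||^2 = 20; deficit = 0

Write each e_j = u_j / sqrt(<u_j, u_j>) where u_j is the displayed integer vector. Then <v, e_j> = <v, u_j> / sqrt(<u_j, u_j>), so |<v, e_j>|^2 = <v, u_j>^2 / <u_j, u_j>.
Coefficients: <v, e_1> = 10/sqrt(10), <v, e_2> = -55/sqrt(315), <v, e_3> = -65/sqrt(10647).
Square and sum: Σ |<v, e_j>|^2 = 20.
Compute ||v||^2 = v·v = 20.
Deficit = 20 − 20 = 0 ≥ 0, confirming Bessel's inequality. (The deficit equals ||v − Σ <v,e_j> e_j||^2, the squared distance from v to span{e_j}.)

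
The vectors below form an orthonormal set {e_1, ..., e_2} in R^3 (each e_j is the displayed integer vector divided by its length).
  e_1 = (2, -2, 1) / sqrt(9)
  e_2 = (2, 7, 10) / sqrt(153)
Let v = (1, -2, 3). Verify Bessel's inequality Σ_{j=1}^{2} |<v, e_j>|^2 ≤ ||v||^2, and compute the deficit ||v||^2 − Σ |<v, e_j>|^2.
Σ |<v, e_j>|^2 = 189/17; ||v||^2 = 14; deficit = 49/17

Write each e_j = u_j / sqrt(<u_j, u_j>) where u_j is the displayed integer vector. Then <v, e_j> = <v, u_j> / sqrt(<u_j, u_j>), so |<v, e_j>|^2 = <v, u_j>^2 / <u_j, u_j>.
Coefficients: <v, e_1> = 9/sqrt(9), <v, e_2> = 18/sqrt(153).
Square and sum: Σ |<v, e_j>|^2 = 189/17.
Compute ||v||^2 = v·v = 14.
Deficit = 14 − 189/17 = 49/17 ≥ 0, confirming Bessel's inequality. (The deficit equals ||v − Σ <v,e_j> e_j||^2, the squared distance from v to span{e_j}.)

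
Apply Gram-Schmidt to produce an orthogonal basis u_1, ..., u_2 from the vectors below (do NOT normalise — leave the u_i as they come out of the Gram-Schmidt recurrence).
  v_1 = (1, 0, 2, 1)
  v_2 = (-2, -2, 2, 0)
Orthogonal basis:
  u_1 = (1, 0, 2, 1)
  u_2 = (-7/3, -2, 4/3, -1/3)

Apply the Gram-Schmidt recurrence
  u_1 = v_1
  u_i = v_i − Σ_{j<i} ((v_i · u_j) / (u_j · u_j)) · u_j.

Step by step this gives:
  u_1 = (1, 0, 2, 1)
  u_2 = (-7/3, -2, 4/3, -1/3)

Orthogonality check:
  u_2 · u_1 = 0 (should be 0)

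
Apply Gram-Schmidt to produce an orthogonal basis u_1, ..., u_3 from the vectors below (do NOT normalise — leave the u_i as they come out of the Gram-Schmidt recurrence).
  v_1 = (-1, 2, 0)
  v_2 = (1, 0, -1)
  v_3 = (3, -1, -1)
Orthogonal basis:
  u_1 = (-1, 2, 0)
  u_2 = (4/5, 2/5, -1)
  u_3 = (2/3, 1/3, 2/3)

Apply the Gram-Schmidt recurrence
  u_1 = v_1
  u_i = v_i − Σ_{j<i} ((v_i · u_j) / (u_j · u_j)) · u_j.

Step by step this gives:
  u_1 = (-1, 2, 0)
  u_2 = (4/5, 2/5, -1)
  u_3 = (2/3, 1/3, 2/3)

Orthogonality check:
  u_2 · u_1 = 0 (should be 0)
  u_3 · u_1 = 0 (should be 0)
  u_3 · u_2 = 0 (should be 0)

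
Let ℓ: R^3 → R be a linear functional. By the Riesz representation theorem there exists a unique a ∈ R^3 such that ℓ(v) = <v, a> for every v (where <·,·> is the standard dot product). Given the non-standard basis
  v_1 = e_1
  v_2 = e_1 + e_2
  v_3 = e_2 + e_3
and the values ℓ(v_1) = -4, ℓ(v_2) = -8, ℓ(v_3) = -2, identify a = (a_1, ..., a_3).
a = (-4, -4, 2)

Write a = (a_1, ..., a_3) in the standard basis. For each basis vector v_i, ℓ(v_i) = <v_i, a> is a linear equation in the a_j's. Collect the n equations into a matrix system V a = ℓ, where row i of V is v_i (expressed in the standard basis). Since V is invertible (lower-triangular with 1s on the diagonal, up to permutation), solve by back-substitution:
  V =
[[1, 0, 0],
 [1, 1, 0],
 [0, 1, 1]]
  V a = (-4, -8, -2)
Solving gives a = (-4, -4, 2).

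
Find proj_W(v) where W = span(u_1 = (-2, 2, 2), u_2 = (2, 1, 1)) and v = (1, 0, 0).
proj_W(v) = (1, 0, 0)

Set up U = [u_1 | ... | u_2] ∈ R^(3×2). The projector onto W = col(U) is P = U (U^T U)^(-1) U^T.
Compute U^T U =
  [12, 0]
  [0, 6],
and U^T v = (-2, 2).
Solve U^T U · c = U^T v for the coefficients: c = (-1/6, 1/3). The projection is proj_W(v) = U c.
Check: (v - proj_W(v)) · u_1 = 0  (should be 0).
Check: (v - proj_W(v)) · u_2 = 0  (should be 0).
Result: proj_W(v) = (1, 0, 0).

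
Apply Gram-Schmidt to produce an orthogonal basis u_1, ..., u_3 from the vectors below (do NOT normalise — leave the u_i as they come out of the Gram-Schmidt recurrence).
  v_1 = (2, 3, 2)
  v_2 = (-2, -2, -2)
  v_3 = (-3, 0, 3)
Orthogonal basis:
  u_1 = (2, 3, 2)
  u_2 = (-6/17, 8/17, -6/17)
  u_3 = (-3, 0, 3)

Apply the Gram-Schmidt recurrence
  u_1 = v_1
  u_i = v_i − Σ_{j<i} ((v_i · u_j) / (u_j · u_j)) · u_j.

Step by step this gives:
  u_1 = (2, 3, 2)
  u_2 = (-6/17, 8/17, -6/17)
  u_3 = (-3, 0, 3)

Orthogonality check:
  u_2 · u_1 = 0 (should be 0)
  u_3 · u_1 = 0 (should be 0)
  u_3 · u_2 = 0 (should be 0)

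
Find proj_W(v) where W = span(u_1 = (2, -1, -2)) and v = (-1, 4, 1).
proj_W(v) = (-16/9, 8/9, 16/9)

Set up U = [u_1 | ... | u_1] ∈ R^(3×1). The projector onto W = col(U) is P = U (U^T U)^(-1) U^T.
Compute U^T U =
  [9],
and U^T v = (-8).
Solve U^T U · c = U^T v for the coefficients: c = (-8/9). The projection is proj_W(v) = U c.
Check: (v - proj_W(v)) · u_1 = 0  (should be 0).
Result: proj_W(v) = (-16/9, 8/9, 16/9).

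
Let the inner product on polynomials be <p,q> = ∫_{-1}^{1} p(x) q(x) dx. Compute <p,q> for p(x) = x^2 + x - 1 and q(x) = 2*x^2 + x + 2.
<p,q> = -38/15

Expand the product: p(x)·q(x) = 2*x^4 + 3*x^3 + x^2 + x - 2.
∫_{-1}^{1} of each monomial x^k gives [2/(k+1) if k even, 0 if k odd]. Integrating term-by-term (or equivalently evaluating the antiderivative F(x) = 2*x^5/5 + 3*x^4/4 + x^3/3 + x^2/2 - 2*x at the endpoints):
  F(1) − F(−1) = -1/60 − (151/60) = -38/15.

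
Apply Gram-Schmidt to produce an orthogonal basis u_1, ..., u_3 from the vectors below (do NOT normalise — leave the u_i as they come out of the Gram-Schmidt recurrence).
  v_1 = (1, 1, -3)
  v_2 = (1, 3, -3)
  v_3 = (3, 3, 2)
Orthogonal basis:
  u_1 = (1, 1, -3)
  u_2 = (-2/11, 20/11, 6/11)
  u_3 = (33/10, 0, 11/10)

Apply the Gram-Schmidt recurrence
  u_1 = v_1
  u_i = v_i − Σ_{j<i} ((v_i · u_j) / (u_j · u_j)) · u_j.

Step by step this gives:
  u_1 = (1, 1, -3)
  u_2 = (-2/11, 20/11, 6/11)
  u_3 = (33/10, 0, 11/10)

Orthogonality check:
  u_2 · u_1 = 0 (should be 0)
  u_3 · u_1 = 0 (should be 0)
  u_3 · u_2 = 0 (should be 0)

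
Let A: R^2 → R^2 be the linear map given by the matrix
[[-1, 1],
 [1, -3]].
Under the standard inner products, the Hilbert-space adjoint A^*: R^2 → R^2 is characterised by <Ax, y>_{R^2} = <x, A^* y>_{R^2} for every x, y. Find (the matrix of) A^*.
A^* = A^T =
[[-1, 1],
 [1, -3]]

For real matrices with standard dot products, the defining identity <Ax, y> = <x, A^* y> gives (Ax)^T y = x^T (A^*) y, i.e. x^T A^T y = x^T (A^*) y. Since this holds for all x, y, we must have A^* = A^T. Therefore
A^* =
[[-1, 1],
 [1, -3]].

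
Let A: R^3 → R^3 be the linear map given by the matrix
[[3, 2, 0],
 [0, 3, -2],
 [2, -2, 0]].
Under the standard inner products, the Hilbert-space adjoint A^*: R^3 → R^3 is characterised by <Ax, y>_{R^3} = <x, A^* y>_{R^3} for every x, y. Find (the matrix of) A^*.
A^* = A^T =
[[3, 0, 2],
 [2, 3, -2],
 [0, -2, 0]]

For real matrices with standard dot products, the defining identity <Ax, y> = <x, A^* y> gives (Ax)^T y = x^T (A^*) y, i.e. x^T A^T y = x^T (A^*) y. Since this holds for all x, y, we must have A^* = A^T. Therefore
A^* =
[[3, 0, 2],
 [2, 3, -2],
 [0, -2, 0]].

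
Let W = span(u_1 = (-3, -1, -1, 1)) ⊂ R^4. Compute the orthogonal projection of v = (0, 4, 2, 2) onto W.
proj_W(v) = (1, 1/3, 1/3, -1/3)

Set up U = [u_1 | ... | u_1] ∈ R^(4×1). The projector onto W = col(U) is P = U (U^T U)^(-1) U^T.
Compute U^T U =
  [12],
and U^T v = (-4).
Solve U^T U · c = U^T v for the coefficients: c = (-1/3). The projection is proj_W(v) = U c.
Check: (v - proj_W(v)) · u_1 = 0  (should be 0).
Result: proj_W(v) = (1, 1/3, 1/3, -1/3).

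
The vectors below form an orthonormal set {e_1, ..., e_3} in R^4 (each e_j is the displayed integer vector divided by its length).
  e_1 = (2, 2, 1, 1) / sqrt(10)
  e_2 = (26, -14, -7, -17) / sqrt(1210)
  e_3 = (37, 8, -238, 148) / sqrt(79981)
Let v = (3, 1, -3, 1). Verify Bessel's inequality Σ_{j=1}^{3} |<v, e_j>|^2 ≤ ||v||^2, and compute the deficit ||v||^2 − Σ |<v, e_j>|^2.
Σ |<v, e_j>|^2 = 12859/661; ||v||^2 = 20; deficit = 361/661

Write each e_j = u_j / sqrt(<u_j, u_j>) where u_j is the displayed integer vector. Then <v, e_j> = <v, u_j> / sqrt(<u_j, u_j>), so |<v, e_j>|^2 = <v, u_j>^2 / <u_j, u_j>.
Coefficients: <v, e_1> = 6/sqrt(10), <v, e_2> = 68/sqrt(1210), <v, e_3> = 981/sqrt(79981).
Square and sum: Σ |<v, e_j>|^2 = 12859/661.
Compute ||v||^2 = v·v = 20.
Deficit = 20 − 12859/661 = 361/661 ≥ 0, confirming Bessel's inequality. (The deficit equals ||v − Σ <v,e_j> e_j||^2, the squared distance from v to span{e_j}.)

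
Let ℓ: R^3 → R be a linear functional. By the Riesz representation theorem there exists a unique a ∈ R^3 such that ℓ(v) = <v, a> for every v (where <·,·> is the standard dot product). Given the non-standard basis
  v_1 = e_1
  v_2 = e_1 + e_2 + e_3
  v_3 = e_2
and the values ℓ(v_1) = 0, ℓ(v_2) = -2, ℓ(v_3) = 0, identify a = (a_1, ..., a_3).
a = (0, 0, -2)

Write a = (a_1, ..., a_3) in the standard basis. For each basis vector v_i, ℓ(v_i) = <v_i, a> is a linear equation in the a_j's. Collect the n equations into a matrix system V a = ℓ, where row i of V is v_i (expressed in the standard basis). Since V is invertible (lower-triangular with 1s on the diagonal, up to permutation), solve by back-substitution:
  V =
[[1, 0, 0],
 [1, 1, 1],
 [0, 1, 0]]
  V a = (0, -2, 0)
Solving gives a = (0, 0, -2).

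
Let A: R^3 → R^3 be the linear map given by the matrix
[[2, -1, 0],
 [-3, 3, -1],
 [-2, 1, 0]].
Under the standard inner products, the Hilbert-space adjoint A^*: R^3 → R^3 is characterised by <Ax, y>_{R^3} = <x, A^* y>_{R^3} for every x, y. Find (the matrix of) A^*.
A^* = A^T =
[[2, -3, -2],
 [-1, 3, 1],
 [0, -1, 0]]

For real matrices with standard dot products, the defining identity <Ax, y> = <x, A^* y> gives (Ax)^T y = x^T (A^*) y, i.e. x^T A^T y = x^T (A^*) y. Since this holds for all x, y, we must have A^* = A^T. Therefore
A^* =
[[2, -3, -2],
 [-1, 3, 1],
 [0, -1, 0]].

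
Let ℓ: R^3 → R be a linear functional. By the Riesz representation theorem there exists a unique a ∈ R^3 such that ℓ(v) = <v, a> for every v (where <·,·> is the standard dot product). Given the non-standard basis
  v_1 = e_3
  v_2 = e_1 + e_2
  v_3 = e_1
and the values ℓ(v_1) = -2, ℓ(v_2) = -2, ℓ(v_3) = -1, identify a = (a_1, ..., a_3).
a = (-1, -1, -2)

Write a = (a_1, ..., a_3) in the standard basis. For each basis vector v_i, ℓ(v_i) = <v_i, a> is a linear equation in the a_j's. Collect the n equations into a matrix system V a = ℓ, where row i of V is v_i (expressed in the standard basis). Since V is invertible (lower-triangular with 1s on the diagonal, up to permutation), solve by back-substitution:
  V =
[[0, 0, 1],
 [1, 1, 0],
 [1, 0, 0]]
  V a = (-2, -2, -1)
Solving gives a = (-1, -1, -2).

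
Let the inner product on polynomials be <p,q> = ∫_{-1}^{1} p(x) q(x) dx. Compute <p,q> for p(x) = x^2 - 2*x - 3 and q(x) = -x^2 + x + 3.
<p,q> = -236/15

Expand the product: p(x)·q(x) = -x^4 + 3*x^3 + 4*x^2 - 9*x - 9.
∫_{-1}^{1} of each monomial x^k gives [2/(k+1) if k even, 0 if k odd]. Integrating term-by-term (or equivalently evaluating the antiderivative F(x) = -x^5/5 + 3*x^4/4 + 4*x^3/3 - 9*x^2/2 - 9*x at the endpoints):
  F(1) − F(−1) = -697/60 − (247/60) = -236/15.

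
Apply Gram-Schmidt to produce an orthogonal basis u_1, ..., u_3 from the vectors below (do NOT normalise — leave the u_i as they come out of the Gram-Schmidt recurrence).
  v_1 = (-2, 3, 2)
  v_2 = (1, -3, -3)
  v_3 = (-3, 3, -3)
Orthogonal basis:
  u_1 = (-2, 3, 2)
  u_2 = (-1, 0, -1)
  u_3 = (18/17, 24/17, -18/17)

Apply the Gram-Schmidt recurrence
  u_1 = v_1
  u_i = v_i − Σ_{j<i} ((v_i · u_j) / (u_j · u_j)) · u_j.

Step by step this gives:
  u_1 = (-2, 3, 2)
  u_2 = (-1, 0, -1)
  u_3 = (18/17, 24/17, -18/17)

Orthogonality check:
  u_2 · u_1 = 0 (should be 0)
  u_3 · u_1 = 0 (should be 0)
  u_3 · u_2 = 0 (should be 0)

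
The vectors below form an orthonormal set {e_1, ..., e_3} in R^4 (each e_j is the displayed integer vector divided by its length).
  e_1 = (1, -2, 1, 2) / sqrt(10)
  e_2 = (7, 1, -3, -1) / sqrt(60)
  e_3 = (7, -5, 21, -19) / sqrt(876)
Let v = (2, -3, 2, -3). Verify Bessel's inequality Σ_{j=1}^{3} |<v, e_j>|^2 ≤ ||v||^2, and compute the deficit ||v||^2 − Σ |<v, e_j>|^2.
Σ |<v, e_j>|^2 = 1560/73; ||v||^2 = 26; deficit = 338/73

Write each e_j = u_j / sqrt(<u_j, u_j>) where u_j is the displayed integer vector. Then <v, e_j> = <v, u_j> / sqrt(<u_j, u_j>), so |<v, e_j>|^2 = <v, u_j>^2 / <u_j, u_j>.
Coefficients: <v, e_1> = 4/sqrt(10), <v, e_2> = 8/sqrt(60), <v, e_3> = 128/sqrt(876).
Square and sum: Σ |<v, e_j>|^2 = 1560/73.
Compute ||v||^2 = v·v = 26.
Deficit = 26 − 1560/73 = 338/73 ≥ 0, confirming Bessel's inequality. (The deficit equals ||v − Σ <v,e_j> e_j||^2, the squared distance from v to span{e_j}.)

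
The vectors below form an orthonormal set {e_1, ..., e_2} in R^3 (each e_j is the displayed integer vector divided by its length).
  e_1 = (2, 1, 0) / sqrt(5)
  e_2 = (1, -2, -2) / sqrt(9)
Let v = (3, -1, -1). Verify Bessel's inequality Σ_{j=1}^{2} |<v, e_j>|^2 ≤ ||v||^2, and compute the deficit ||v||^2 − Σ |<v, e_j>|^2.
Σ |<v, e_j>|^2 = 94/9; ||v||^2 = 11; deficit = 5/9

Write each e_j = u_j / sqrt(<u_j, u_j>) where u_j is the displayed integer vector. Then <v, e_j> = <v, u_j> / sqrt(<u_j, u_j>), so |<v, e_j>|^2 = <v, u_j>^2 / <u_j, u_j>.
Coefficients: <v, e_1> = 5/sqrt(5), <v, e_2> = 7/sqrt(9).
Square and sum: Σ |<v, e_j>|^2 = 94/9.
Compute ||v||^2 = v·v = 11.
Deficit = 11 − 94/9 = 5/9 ≥ 0, confirming Bessel's inequality. (The deficit equals ||v − Σ <v,e_j> e_j||^2, the squared distance from v to span{e_j}.)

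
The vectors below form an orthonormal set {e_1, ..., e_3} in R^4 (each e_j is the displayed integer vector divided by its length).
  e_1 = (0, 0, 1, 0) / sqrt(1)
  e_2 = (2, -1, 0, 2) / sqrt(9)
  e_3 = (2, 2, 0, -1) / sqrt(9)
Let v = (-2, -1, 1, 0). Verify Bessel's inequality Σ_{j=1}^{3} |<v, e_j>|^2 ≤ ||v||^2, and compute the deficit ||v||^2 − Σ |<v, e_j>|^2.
Σ |<v, e_j>|^2 = 6; ||v||^2 = 6; deficit = 0

Write each e_j = u_j / sqrt(<u_j, u_j>) where u_j is the displayed integer vector. Then <v, e_j> = <v, u_j> / sqrt(<u_j, u_j>), so |<v, e_j>|^2 = <v, u_j>^2 / <u_j, u_j>.
Coefficients: <v, e_1> = 1/sqrt(1), <v, e_2> = -3/sqrt(9), <v, e_3> = -6/sqrt(9).
Square and sum: Σ |<v, e_j>|^2 = 6.
Compute ||v||^2 = v·v = 6.
Deficit = 6 − 6 = 0 ≥ 0, confirming Bessel's inequality. (The deficit equals ||v − Σ <v,e_j> e_j||^2, the squared distance from v to span{e_j}.)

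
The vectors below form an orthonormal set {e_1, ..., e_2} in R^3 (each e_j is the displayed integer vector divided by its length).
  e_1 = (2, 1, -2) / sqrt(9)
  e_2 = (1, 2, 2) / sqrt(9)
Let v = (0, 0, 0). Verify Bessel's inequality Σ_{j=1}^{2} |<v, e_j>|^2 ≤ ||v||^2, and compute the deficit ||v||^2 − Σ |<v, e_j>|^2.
Σ |<v, e_j>|^2 = 0; ||v||^2 = 0; deficit = 0

Write each e_j = u_j / sqrt(<u_j, u_j>) where u_j is the displayed integer vector. Then <v, e_j> = <v, u_j> / sqrt(<u_j, u_j>), so |<v, e_j>|^2 = <v, u_j>^2 / <u_j, u_j>.
Coefficients: <v, e_1> = 0/sqrt(9), <v, e_2> = 0/sqrt(9).
Square and sum: Σ |<v, e_j>|^2 = 0.
Compute ||v||^2 = v·v = 0.
Deficit = 0 − 0 = 0 ≥ 0, confirming Bessel's inequality. (The deficit equals ||v − Σ <v,e_j> e_j||^2, the squared distance from v to span{e_j}.)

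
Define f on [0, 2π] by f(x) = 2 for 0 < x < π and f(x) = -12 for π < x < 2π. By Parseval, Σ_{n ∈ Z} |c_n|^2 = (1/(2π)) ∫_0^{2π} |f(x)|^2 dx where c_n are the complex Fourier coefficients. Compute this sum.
Σ |c_n|^2 = 74

Parseval equates the L^2 energy of f (normalised by 1/(2π)) with the ℓ^2 sum of its Fourier coefficients: (1/(2π)) ∫_0^{2π} |f|^2 = Σ |c_n|^2.
Compute the left side: (1/(2π)) [∫_0^π 2^2 dx + ∫_π^{2π} (-12)^2 dx] = (1/(2π)) · (4π + 144π) = (4 + 144)/2 = 74.
So Σ_{n ∈ Z} |c_n|^2 = 74.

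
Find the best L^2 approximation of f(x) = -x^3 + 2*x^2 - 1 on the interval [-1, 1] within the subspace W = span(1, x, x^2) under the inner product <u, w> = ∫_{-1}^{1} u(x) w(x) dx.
g(x) = 2*x^2 - 3*x/5 - 1

The best approximation g ∈ W is the orthogonal projection of f onto W. Writing g = a_0 + a_1 x + a_2 x^2, the coefficients solve the normal equations G · a = b where
  G_{ij} = <φ_i, φ_j> and b_i = <f, φ_i>, with φ_0 = 1, φ_1 = x, φ_2 = x^2.
G =
  [2, 0, 2/3]
  [0, 2/3, 0]
  [2/3, 0, 2/5],
b = (-2/3, -2/5, 2/15).
Solving gives a_0 = -1, a_1 = -3/5, a_2 = 2, so
  g(x) = 2*x^2 - 3*x/5 - 1.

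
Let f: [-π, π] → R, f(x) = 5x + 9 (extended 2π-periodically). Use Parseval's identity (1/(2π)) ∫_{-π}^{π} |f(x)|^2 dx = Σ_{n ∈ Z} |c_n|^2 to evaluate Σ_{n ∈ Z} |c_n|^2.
Σ |c_n|^2 = 25π^2/3 + 81

Expand and integrate term by term over [-π, π]:
  ∫ (5x)^2 dx = 25·(2π^3/3); ∫ 2·5·(9)·x dx = 0 (odd integrand); ∫ 9^2 dx = 81·2π.
So (1/(2π)) ∫_{-π}^{π} (5x + 9)^2 dx = 25π^2/3 + 81 = 25π^2/3 + 81.
Parseval ⇒ Σ |c_n|^2 = 25π^2/3 + 81.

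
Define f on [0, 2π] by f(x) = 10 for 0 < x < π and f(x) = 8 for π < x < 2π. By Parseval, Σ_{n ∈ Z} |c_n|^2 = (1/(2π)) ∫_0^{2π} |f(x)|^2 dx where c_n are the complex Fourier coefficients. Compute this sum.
Σ |c_n|^2 = 82

Parseval equates the L^2 energy of f (normalised by 1/(2π)) with the ℓ^2 sum of its Fourier coefficients: (1/(2π)) ∫_0^{2π} |f|^2 = Σ |c_n|^2.
Compute the left side: (1/(2π)) [∫_0^π 10^2 dx + ∫_π^{2π} 8^2 dx] = (1/(2π)) · (100π + 64π) = (100 + 64)/2 = 82.
So Σ_{n ∈ Z} |c_n|^2 = 82.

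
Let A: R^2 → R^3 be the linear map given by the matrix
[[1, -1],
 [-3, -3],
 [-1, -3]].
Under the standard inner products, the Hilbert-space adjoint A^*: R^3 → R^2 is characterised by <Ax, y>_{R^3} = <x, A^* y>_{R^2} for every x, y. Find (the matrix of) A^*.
A^* = A^T =
[[1, -3, -1],
 [-1, -3, -3]]

For real matrices with standard dot products, the defining identity <Ax, y> = <x, A^* y> gives (Ax)^T y = x^T (A^*) y, i.e. x^T A^T y = x^T (A^*) y. Since this holds for all x, y, we must have A^* = A^T. Therefore
A^* =
[[1, -3, -1],
 [-1, -3, -3]].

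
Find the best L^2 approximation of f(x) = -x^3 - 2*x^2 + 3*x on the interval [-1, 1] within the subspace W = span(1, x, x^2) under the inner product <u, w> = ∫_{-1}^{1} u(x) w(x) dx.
g(x) = -2*x^2 + 12*x/5

The best approximation g ∈ W is the orthogonal projection of f onto W. Writing g = a_0 + a_1 x + a_2 x^2, the coefficients solve the normal equations G · a = b where
  G_{ij} = <φ_i, φ_j> and b_i = <f, φ_i>, with φ_0 = 1, φ_1 = x, φ_2 = x^2.
G =
  [2, 0, 2/3]
  [0, 2/3, 0]
  [2/3, 0, 2/5],
b = (-4/3, 8/5, -4/5).
Solving gives a_0 = 0, a_1 = 12/5, a_2 = -2, so
  g(x) = -2*x^2 + 12*x/5.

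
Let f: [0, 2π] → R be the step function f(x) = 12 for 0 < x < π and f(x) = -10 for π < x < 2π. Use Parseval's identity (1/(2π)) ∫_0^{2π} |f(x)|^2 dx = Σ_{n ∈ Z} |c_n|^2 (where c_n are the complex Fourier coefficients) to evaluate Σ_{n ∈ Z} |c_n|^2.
Σ |c_n|^2 = 122

Parseval equates the L^2 energy of f (normalised by 1/(2π)) with the ℓ^2 sum of its Fourier coefficients: (1/(2π)) ∫_0^{2π} |f|^2 = Σ |c_n|^2.
Compute the left side: (1/(2π)) [∫_0^π 12^2 dx + ∫_π^{2π} (-10)^2 dx] = (1/(2π)) · (144π + 100π) = (144 + 100)/2 = 122.
So Σ_{n ∈ Z} |c_n|^2 = 122.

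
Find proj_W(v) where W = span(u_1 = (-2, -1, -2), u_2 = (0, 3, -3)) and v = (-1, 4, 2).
proj_W(v) = (28/17, 38/17, 4/17)

Set up U = [u_1 | ... | u_2] ∈ R^(3×2). The projector onto W = col(U) is P = U (U^T U)^(-1) U^T.
Compute U^T U =
  [9, 3]
  [3, 18],
and U^T v = (-6, 6).
Solve U^T U · c = U^T v for the coefficients: c = (-14/17, 8/17). The projection is proj_W(v) = U c.
Check: (v - proj_W(v)) · u_1 = 0  (should be 0).
Check: (v - proj_W(v)) · u_2 = 0  (should be 0).
Result: proj_W(v) = (28/17, 38/17, 4/17).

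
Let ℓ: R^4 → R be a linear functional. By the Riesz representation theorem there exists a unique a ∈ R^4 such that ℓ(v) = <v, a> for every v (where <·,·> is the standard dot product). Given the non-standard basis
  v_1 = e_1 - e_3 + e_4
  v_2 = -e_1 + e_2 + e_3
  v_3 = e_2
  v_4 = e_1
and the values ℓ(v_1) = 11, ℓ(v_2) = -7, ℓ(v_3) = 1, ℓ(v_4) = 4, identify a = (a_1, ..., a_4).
a = (4, 1, -4, 3)

Write a = (a_1, ..., a_4) in the standard basis. For each basis vector v_i, ℓ(v_i) = <v_i, a> is a linear equation in the a_j's. Collect the n equations into a matrix system V a = ℓ, where row i of V is v_i (expressed in the standard basis). Since V is invertible (lower-triangular with 1s on the diagonal, up to permutation), solve by back-substitution:
  V =
[[1, 0, -1, 1],
 [-1, 1, 1, 0],
 [0, 1, 0, 0],
 [1, 0, 0, 0]]
  V a = (11, -7, 1, 4)
Solving gives a = (4, 1, -4, 3).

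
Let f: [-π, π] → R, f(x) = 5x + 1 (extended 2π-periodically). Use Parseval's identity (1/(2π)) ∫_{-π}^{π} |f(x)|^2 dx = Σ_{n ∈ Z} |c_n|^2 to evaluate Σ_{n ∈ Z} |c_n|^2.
Σ |c_n|^2 = 25π^2/3 + 1

Expand and integrate term by term over [-π, π]:
  ∫ (5x)^2 dx = 25·(2π^3/3); ∫ 2·5·(1)·x dx = 0 (odd integrand); ∫ 1^2 dx = 1·2π.
So (1/(2π)) ∫_{-π}^{π} (5x + 1)^2 dx = 25π^2/3 + 1 = 25π^2/3 + 1.
Parseval ⇒ Σ |c_n|^2 = 25π^2/3 + 1.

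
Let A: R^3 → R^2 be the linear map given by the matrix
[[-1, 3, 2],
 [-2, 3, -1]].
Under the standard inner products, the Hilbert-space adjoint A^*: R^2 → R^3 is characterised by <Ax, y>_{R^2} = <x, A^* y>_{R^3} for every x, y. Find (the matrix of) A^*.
A^* = A^T =
[[-1, -2],
 [3, 3],
 [2, -1]]

For real matrices with standard dot products, the defining identity <Ax, y> = <x, A^* y> gives (Ax)^T y = x^T (A^*) y, i.e. x^T A^T y = x^T (A^*) y. Since this holds for all x, y, we must have A^* = A^T. Therefore
A^* =
[[-1, -2],
 [3, 3],
 [2, -1]].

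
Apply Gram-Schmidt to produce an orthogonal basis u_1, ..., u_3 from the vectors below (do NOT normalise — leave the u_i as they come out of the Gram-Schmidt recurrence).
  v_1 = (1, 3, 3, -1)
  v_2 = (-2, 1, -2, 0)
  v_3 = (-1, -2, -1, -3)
Orthogonal basis:
  u_1 = (1, 3, 3, -1)
  u_2 = (-7/4, 7/4, -5/4, -1/4)
  u_3 = (-92/155, -156/155, 14/155, -518/155)

Apply the Gram-Schmidt recurrence
  u_1 = v_1
  u_i = v_i − Σ_{j<i} ((v_i · u_j) / (u_j · u_j)) · u_j.

Step by step this gives:
  u_1 = (1, 3, 3, -1)
  u_2 = (-7/4, 7/4, -5/4, -1/4)
  u_3 = (-92/155, -156/155, 14/155, -518/155)

Orthogonality check:
  u_2 · u_1 = 0 (should be 0)
  u_3 · u_1 = 0 (should be 0)
  u_3 · u_2 = 0 (should be 0)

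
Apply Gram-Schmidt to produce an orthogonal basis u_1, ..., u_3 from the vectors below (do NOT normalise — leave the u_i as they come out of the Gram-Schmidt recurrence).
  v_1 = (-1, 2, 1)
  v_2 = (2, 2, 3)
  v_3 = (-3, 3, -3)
Orthogonal basis:
  u_1 = (-1, 2, 1)
  u_2 = (17/6, 1/3, 13/6)
  u_3 = (12/11, 15/11, -18/11)

Apply the Gram-Schmidt recurrence
  u_1 = v_1
  u_i = v_i − Σ_{j<i} ((v_i · u_j) / (u_j · u_j)) · u_j.

Step by step this gives:
  u_1 = (-1, 2, 1)
  u_2 = (17/6, 1/3, 13/6)
  u_3 = (12/11, 15/11, -18/11)

Orthogonality check:
  u_2 · u_1 = 0 (should be 0)
  u_3 · u_1 = 0 (should be 0)
  u_3 · u_2 = 0 (should be 0)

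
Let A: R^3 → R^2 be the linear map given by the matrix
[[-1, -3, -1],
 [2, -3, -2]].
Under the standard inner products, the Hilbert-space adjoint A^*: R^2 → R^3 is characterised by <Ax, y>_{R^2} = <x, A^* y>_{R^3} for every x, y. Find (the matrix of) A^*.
A^* = A^T =
[[-1, 2],
 [-3, -3],
 [-1, -2]]

For real matrices with standard dot products, the defining identity <Ax, y> = <x, A^* y> gives (Ax)^T y = x^T (A^*) y, i.e. x^T A^T y = x^T (A^*) y. Since this holds for all x, y, we must have A^* = A^T. Therefore
A^* =
[[-1, 2],
 [-3, -3],
 [-1, -2]].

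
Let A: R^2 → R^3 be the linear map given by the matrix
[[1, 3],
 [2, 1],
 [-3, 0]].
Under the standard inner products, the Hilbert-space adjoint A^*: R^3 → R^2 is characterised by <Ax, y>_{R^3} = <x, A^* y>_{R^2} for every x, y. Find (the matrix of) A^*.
A^* = A^T =
[[1, 2, -3],
 [3, 1, 0]]

For real matrices with standard dot products, the defining identity <Ax, y> = <x, A^* y> gives (Ax)^T y = x^T (A^*) y, i.e. x^T A^T y = x^T (A^*) y. Since this holds for all x, y, we must have A^* = A^T. Therefore
A^* =
[[1, 2, -3],
 [3, 1, 0]].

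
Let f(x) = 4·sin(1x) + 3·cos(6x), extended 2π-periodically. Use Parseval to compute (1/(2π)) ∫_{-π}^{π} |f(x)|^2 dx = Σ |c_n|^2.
Σ |c_n|^2 = 25/2

Expand |f|^2 and use orthogonality of {sin(nx), cos(mx)} on [-π, π]:
  ∫_{-π}^{π} sin(nx)^2 dx = π, ∫ cos(mx)^2 dx = π, and cross terms integrate to 0.
So ∫_{-π}^{π} f(x)^2 dx = 4^2 · π + 3^2 · π = (16 + 9)π.
Divide by 2π: (16 + 9)/2 = 25/2.
By Parseval, this equals Σ |c_n|^2.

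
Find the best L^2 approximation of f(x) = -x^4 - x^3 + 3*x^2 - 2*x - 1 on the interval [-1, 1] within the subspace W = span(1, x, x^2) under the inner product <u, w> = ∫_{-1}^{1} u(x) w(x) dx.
g(x) = 15*x^2/7 - 13*x/5 - 32/35

The best approximation g ∈ W is the orthogonal projection of f onto W. Writing g = a_0 + a_1 x + a_2 x^2, the coefficients solve the normal equations G · a = b where
  G_{ij} = <φ_i, φ_j> and b_i = <f, φ_i>, with φ_0 = 1, φ_1 = x, φ_2 = x^2.
G =
  [2, 0, 2/3]
  [0, 2/3, 0]
  [2/3, 0, 2/5],
b = (-2/5, -26/15, 26/105).
Solving gives a_0 = -32/35, a_1 = -13/5, a_2 = 15/7, so
  g(x) = 15*x^2/7 - 13*x/5 - 32/35.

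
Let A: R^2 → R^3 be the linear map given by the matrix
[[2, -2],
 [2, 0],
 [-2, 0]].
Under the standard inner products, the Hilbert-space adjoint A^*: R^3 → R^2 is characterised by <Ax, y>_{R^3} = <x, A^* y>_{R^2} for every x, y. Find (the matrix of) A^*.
A^* = A^T =
[[2, 2, -2],
 [-2, 0, 0]]

For real matrices with standard dot products, the defining identity <Ax, y> = <x, A^* y> gives (Ax)^T y = x^T (A^*) y, i.e. x^T A^T y = x^T (A^*) y. Since this holds for all x, y, we must have A^* = A^T. Therefore
A^* =
[[2, 2, -2],
 [-2, 0, 0]].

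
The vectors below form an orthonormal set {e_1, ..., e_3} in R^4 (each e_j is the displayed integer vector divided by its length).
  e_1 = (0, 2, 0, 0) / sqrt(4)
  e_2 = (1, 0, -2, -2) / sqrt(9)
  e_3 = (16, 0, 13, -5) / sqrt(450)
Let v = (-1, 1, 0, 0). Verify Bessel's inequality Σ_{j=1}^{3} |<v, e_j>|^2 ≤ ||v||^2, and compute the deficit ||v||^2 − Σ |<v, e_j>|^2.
Σ |<v, e_j>|^2 = 42/25; ||v||^2 = 2; deficit = 8/25

Write each e_j = u_j / sqrt(<u_j, u_j>) where u_j is the displayed integer vector. Then <v, e_j> = <v, u_j> / sqrt(<u_j, u_j>), so |<v, e_j>|^2 = <v, u_j>^2 / <u_j, u_j>.
Coefficients: <v, e_1> = 2/sqrt(4), <v, e_2> = -1/sqrt(9), <v, e_3> = -16/sqrt(450).
Square and sum: Σ |<v, e_j>|^2 = 42/25.
Compute ||v||^2 = v·v = 2.
Deficit = 2 − 42/25 = 8/25 ≥ 0, confirming Bessel's inequality. (The deficit equals ||v − Σ <v,e_j> e_j||^2, the squared distance from v to span{e_j}.)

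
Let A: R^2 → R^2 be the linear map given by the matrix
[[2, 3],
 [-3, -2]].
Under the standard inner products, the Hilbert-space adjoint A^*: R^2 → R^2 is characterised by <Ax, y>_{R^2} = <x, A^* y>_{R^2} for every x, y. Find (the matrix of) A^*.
A^* = A^T =
[[2, -3],
 [3, -2]]

For real matrices with standard dot products, the defining identity <Ax, y> = <x, A^* y> gives (Ax)^T y = x^T (A^*) y, i.e. x^T A^T y = x^T (A^*) y. Since this holds for all x, y, we must have A^* = A^T. Therefore
A^* =
[[2, -3],
 [3, -2]].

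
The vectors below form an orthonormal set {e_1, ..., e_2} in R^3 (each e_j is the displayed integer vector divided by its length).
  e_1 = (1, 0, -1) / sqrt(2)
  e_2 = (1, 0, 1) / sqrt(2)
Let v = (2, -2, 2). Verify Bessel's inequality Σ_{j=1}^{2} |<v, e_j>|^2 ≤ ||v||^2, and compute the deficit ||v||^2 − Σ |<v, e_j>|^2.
Σ |<v, e_j>|^2 = 8; ||v||^2 = 12; deficit = 4

Write each e_j = u_j / sqrt(<u_j, u_j>) where u_j is the displayed integer vector. Then <v, e_j> = <v, u_j> / sqrt(<u_j, u_j>), so |<v, e_j>|^2 = <v, u_j>^2 / <u_j, u_j>.
Coefficients: <v, e_1> = 0/sqrt(2), <v, e_2> = 4/sqrt(2).
Square and sum: Σ |<v, e_j>|^2 = 8.
Compute ||v||^2 = v·v = 12.
Deficit = 12 − 8 = 4 ≥ 0, confirming Bessel's inequality. (The deficit equals ||v − Σ <v,e_j> e_j||^2, the squared distance from v to span{e_j}.)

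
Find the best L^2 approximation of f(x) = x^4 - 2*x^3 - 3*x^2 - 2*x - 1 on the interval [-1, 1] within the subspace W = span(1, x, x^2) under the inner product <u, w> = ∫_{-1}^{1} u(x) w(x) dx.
g(x) = -15*x^2/7 - 16*x/5 - 38/35

The best approximation g ∈ W is the orthogonal projection of f onto W. Writing g = a_0 + a_1 x + a_2 x^2, the coefficients solve the normal equations G · a = b where
  G_{ij} = <φ_i, φ_j> and b_i = <f, φ_i>, with φ_0 = 1, φ_1 = x, φ_2 = x^2.
G =
  [2, 0, 2/3]
  [0, 2/3, 0]
  [2/3, 0, 2/5],
b = (-18/5, -32/15, -166/105).
Solving gives a_0 = -38/35, a_1 = -16/5, a_2 = -15/7, so
  g(x) = -15*x^2/7 - 16*x/5 - 38/35.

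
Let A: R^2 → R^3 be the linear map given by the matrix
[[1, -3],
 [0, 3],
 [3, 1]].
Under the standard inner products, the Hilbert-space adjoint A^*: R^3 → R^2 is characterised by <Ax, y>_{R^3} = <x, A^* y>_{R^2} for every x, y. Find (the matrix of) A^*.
A^* = A^T =
[[1, 0, 3],
 [-3, 3, 1]]

For real matrices with standard dot products, the defining identity <Ax, y> = <x, A^* y> gives (Ax)^T y = x^T (A^*) y, i.e. x^T A^T y = x^T (A^*) y. Since this holds for all x, y, we must have A^* = A^T. Therefore
A^* =
[[1, 0, 3],
 [-3, 3, 1]].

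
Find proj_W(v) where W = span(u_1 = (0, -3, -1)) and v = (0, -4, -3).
proj_W(v) = (0, -9/2, -3/2)

Set up U = [u_1 | ... | u_1] ∈ R^(3×1). The projector onto W = col(U) is P = U (U^T U)^(-1) U^T.
Compute U^T U =
  [10],
and U^T v = (15).
Solve U^T U · c = U^T v for the coefficients: c = (3/2). The projection is proj_W(v) = U c.
Check: (v - proj_W(v)) · u_1 = 0  (should be 0).
Result: proj_W(v) = (0, -9/2, -3/2).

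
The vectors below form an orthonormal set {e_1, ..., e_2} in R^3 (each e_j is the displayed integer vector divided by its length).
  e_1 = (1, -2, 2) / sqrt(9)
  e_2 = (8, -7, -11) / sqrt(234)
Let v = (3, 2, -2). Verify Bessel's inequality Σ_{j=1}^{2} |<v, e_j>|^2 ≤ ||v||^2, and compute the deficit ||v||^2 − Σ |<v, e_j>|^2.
Σ |<v, e_j>|^2 = 93/13; ||v||^2 = 17; deficit = 128/13

Write each e_j = u_j / sqrt(<u_j, u_j>) where u_j is the displayed integer vector. Then <v, e_j> = <v, u_j> / sqrt(<u_j, u_j>), so |<v, e_j>|^2 = <v, u_j>^2 / <u_j, u_j>.
Coefficients: <v, e_1> = -5/sqrt(9), <v, e_2> = 32/sqrt(234).
Square and sum: Σ |<v, e_j>|^2 = 93/13.
Compute ||v||^2 = v·v = 17.
Deficit = 17 − 93/13 = 128/13 ≥ 0, confirming Bessel's inequality. (The deficit equals ||v − Σ <v,e_j> e_j||^2, the squared distance from v to span{e_j}.)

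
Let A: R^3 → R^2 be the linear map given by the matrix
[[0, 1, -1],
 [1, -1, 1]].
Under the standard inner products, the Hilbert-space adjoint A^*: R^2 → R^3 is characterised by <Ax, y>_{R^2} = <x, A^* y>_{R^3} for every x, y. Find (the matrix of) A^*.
A^* = A^T =
[[0, 1],
 [1, -1],
 [-1, 1]]

For real matrices with standard dot products, the defining identity <Ax, y> = <x, A^* y> gives (Ax)^T y = x^T (A^*) y, i.e. x^T A^T y = x^T (A^*) y. Since this holds for all x, y, we must have A^* = A^T. Therefore
A^* =
[[0, 1],
 [1, -1],
 [-1, 1]].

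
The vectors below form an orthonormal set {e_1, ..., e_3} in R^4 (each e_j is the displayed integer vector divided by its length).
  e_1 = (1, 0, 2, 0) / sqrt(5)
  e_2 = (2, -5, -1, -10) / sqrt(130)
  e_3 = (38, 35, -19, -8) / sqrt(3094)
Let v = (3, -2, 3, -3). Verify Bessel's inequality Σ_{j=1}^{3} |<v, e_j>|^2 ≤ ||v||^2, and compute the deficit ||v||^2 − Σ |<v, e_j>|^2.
Σ |<v, e_j>|^2 = 3625/119; ||v||^2 = 31; deficit = 64/119

Write each e_j = u_j / sqrt(<u_j, u_j>) where u_j is the displayed integer vector. Then <v, e_j> = <v, u_j> / sqrt(<u_j, u_j>), so |<v, e_j>|^2 = <v, u_j>^2 / <u_j, u_j>.
Coefficients: <v, e_1> = 9/sqrt(5), <v, e_2> = 43/sqrt(130), <v, e_3> = 11/sqrt(3094).
Square and sum: Σ |<v, e_j>|^2 = 3625/119.
Compute ||v||^2 = v·v = 31.
Deficit = 31 − 3625/119 = 64/119 ≥ 0, confirming Bessel's inequality. (The deficit equals ||v − Σ <v,e_j> e_j||^2, the squared distance from v to span{e_j}.)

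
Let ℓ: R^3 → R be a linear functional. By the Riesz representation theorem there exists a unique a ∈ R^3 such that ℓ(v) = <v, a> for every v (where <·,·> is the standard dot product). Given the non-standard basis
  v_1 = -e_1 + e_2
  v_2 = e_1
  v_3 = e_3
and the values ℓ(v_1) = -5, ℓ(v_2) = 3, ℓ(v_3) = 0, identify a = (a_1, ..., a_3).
a = (3, -2, 0)

Write a = (a_1, ..., a_3) in the standard basis. For each basis vector v_i, ℓ(v_i) = <v_i, a> is a linear equation in the a_j's. Collect the n equations into a matrix system V a = ℓ, where row i of V is v_i (expressed in the standard basis). Since V is invertible (lower-triangular with 1s on the diagonal, up to permutation), solve by back-substitution:
  V =
[[-1, 1, 0],
 [1, 0, 0],
 [0, 0, 1]]
  V a = (-5, 3, 0)
Solving gives a = (3, -2, 0).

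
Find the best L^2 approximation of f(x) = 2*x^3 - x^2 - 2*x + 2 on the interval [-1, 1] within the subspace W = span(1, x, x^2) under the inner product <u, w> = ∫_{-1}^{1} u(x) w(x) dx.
g(x) = -x^2 - 4*x/5 + 2

The best approximation g ∈ W is the orthogonal projection of f onto W. Writing g = a_0 + a_1 x + a_2 x^2, the coefficients solve the normal equations G · a = b where
  G_{ij} = <φ_i, φ_j> and b_i = <f, φ_i>, with φ_0 = 1, φ_1 = x, φ_2 = x^2.
G =
  [2, 0, 2/3]
  [0, 2/3, 0]
  [2/3, 0, 2/5],
b = (10/3, -8/15, 14/15).
Solving gives a_0 = 2, a_1 = -4/5, a_2 = -1, so
  g(x) = -x^2 - 4*x/5 + 2.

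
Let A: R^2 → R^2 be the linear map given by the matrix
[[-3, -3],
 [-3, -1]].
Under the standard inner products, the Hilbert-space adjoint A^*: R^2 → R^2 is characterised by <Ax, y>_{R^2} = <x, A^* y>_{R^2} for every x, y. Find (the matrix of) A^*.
A^* = A^T =
[[-3, -3],
 [-3, -1]]

For real matrices with standard dot products, the defining identity <Ax, y> = <x, A^* y> gives (Ax)^T y = x^T (A^*) y, i.e. x^T A^T y = x^T (A^*) y. Since this holds for all x, y, we must have A^* = A^T. Therefore
A^* =
[[-3, -3],
 [-3, -1]].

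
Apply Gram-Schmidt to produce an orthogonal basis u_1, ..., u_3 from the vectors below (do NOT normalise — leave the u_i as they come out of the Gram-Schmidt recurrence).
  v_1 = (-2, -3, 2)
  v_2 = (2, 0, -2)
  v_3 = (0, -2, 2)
Orthogonal basis:
  u_1 = (-2, -3, 2)
  u_2 = (18/17, -24/17, -18/17)
  u_3 = (1, 0, 1)

Apply the Gram-Schmidt recurrence
  u_1 = v_1
  u_i = v_i − Σ_{j<i} ((v_i · u_j) / (u_j · u_j)) · u_j.

Step by step this gives:
  u_1 = (-2, -3, 2)
  u_2 = (18/17, -24/17, -18/17)
  u_3 = (1, 0, 1)

Orthogonality check:
  u_2 · u_1 = 0 (should be 0)
  u_3 · u_1 = 0 (should be 0)
  u_3 · u_2 = 0 (should be 0)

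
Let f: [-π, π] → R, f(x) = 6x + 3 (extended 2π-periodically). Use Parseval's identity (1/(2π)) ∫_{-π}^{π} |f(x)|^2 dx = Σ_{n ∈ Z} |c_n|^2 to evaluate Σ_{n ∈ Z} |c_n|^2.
Σ |c_n|^2 = 12π^2 + 9

Expand and integrate term by term over [-π, π]:
  ∫ (6x)^2 dx = 36·(2π^3/3); ∫ 2·6·(3)·x dx = 0 (odd integrand); ∫ 3^2 dx = 9·2π.
So (1/(2π)) ∫_{-π}^{π} (6x + 3)^2 dx = 36π^2/3 + 9 = 12π^2 + 9.
Parseval ⇒ Σ |c_n|^2 = 12π^2 + 9.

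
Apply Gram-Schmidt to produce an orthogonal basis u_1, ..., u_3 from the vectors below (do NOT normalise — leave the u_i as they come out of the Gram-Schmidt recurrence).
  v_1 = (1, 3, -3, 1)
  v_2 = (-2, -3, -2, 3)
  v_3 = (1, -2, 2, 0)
Orthogonal basis:
  u_1 = (1, 3, -3, 1)
  u_2 = (-19/10, -27/10, -23/10, 31/10)
  u_3 = (379/258, -20/43, 65/258, 88/129)

Apply the Gram-Schmidt recurrence
  u_1 = v_1
  u_i = v_i − Σ_{j<i} ((v_i · u_j) / (u_j · u_j)) · u_j.

Step by step this gives:
  u_1 = (1, 3, -3, 1)
  u_2 = (-19/10, -27/10, -23/10, 31/10)
  u_3 = (379/258, -20/43, 65/258, 88/129)

Orthogonality check:
  u_2 · u_1 = 0 (should be 0)
  u_3 · u_1 = 0 (should be 0)
  u_3 · u_2 = 0 (should be 0)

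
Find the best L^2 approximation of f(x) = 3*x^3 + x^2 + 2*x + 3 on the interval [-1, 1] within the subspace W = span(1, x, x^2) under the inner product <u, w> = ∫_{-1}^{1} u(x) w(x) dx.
g(x) = x^2 + 19*x/5 + 3

The best approximation g ∈ W is the orthogonal projection of f onto W. Writing g = a_0 + a_1 x + a_2 x^2, the coefficients solve the normal equations G · a = b where
  G_{ij} = <φ_i, φ_j> and b_i = <f, φ_i>, with φ_0 = 1, φ_1 = x, φ_2 = x^2.
G =
  [2, 0, 2/3]
  [0, 2/3, 0]
  [2/3, 0, 2/5],
b = (20/3, 38/15, 12/5).
Solving gives a_0 = 3, a_1 = 19/5, a_2 = 1, so
  g(x) = x^2 + 19*x/5 + 3.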